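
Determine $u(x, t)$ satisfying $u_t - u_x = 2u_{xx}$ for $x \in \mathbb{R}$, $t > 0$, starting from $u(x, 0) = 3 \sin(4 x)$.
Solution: Change to a moving frame: let $\eta = x + t$, $\sigma = t$ and write $u(x,t) = w(\eta,\sigma)$.
By the chain rule $u_t = w_{\sigma} + w_{\eta}$, $u_x = w_{\eta}$, $u_{xx} = w_{\eta\eta}$.
Then $u_t - u_x = w_{\sigma}$: the advection term cancels and the PDE becomes the heat equation $w_{\sigma} = 2w_{\eta\eta}$ on $\eta \in \mathbb{R}$.
Initial data: $w(\eta,0) = u(\eta,0) = 3 \sin(4 \eta)$.
On $\eta \in \mathbb{R}$ each mode satisfies $(\sin(n\eta))'' = -n^2 \sin(n\eta)$, so $e^{-2n^2\sigma} \sin(n\eta)$ solves the heat equation; by superposition $w(\eta,\sigma) = \sum c_n e^{-2n^2\sigma} \sin(n\eta)$.
Reading off the coefficients: $c_4=3$, so $w(\eta,\sigma) = 3 e^{-32 \sigma} \sin(4 \eta)$.
Substituting back $\eta = x + t$, $\sigma = t$: $u(x,t) = w(x + t, t)$.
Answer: $u(x, t) = 3 e^{-32 t} \sin(4 t + 4 x)$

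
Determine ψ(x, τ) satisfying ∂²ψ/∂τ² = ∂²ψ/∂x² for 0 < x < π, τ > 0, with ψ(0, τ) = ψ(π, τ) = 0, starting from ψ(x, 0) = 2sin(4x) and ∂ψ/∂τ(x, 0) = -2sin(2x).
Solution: Separating variables: ψ = Σ [A_n cos(ω_n τ) + B_n sin(ω_n τ)] sin(nx), ω_n = n. From ICs (B_n = velocity coefficient / ω_n): A_4=2, B_2=-1.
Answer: ψ(x, τ) = -sin(2x)sin(2τ) + 2sin(4x)cos(4τ)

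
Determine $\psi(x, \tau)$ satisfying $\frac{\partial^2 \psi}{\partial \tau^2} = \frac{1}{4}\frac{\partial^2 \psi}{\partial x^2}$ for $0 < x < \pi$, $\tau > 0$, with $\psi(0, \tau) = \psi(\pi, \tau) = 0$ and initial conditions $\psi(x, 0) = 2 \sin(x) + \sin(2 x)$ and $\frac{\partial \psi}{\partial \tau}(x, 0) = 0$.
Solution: Using separation of variables $\psi = X(x)T(\tau)$:
Eigenfunctions: $\sin(nx)$, $n = 1, 2, 3, \ldots$
General solution: $\psi(x, \tau) = \sum [A_n \cos(n \tau/2) + B_n \sin(n \tau/2)] \sin(nx)$
From $\psi(x,0) = 2 \sin(x) + \sin(2 x)$: $A_1=2, A_2=1$. From $\psi_{\tau}(x,0) = 0$: all $B_n = 0$.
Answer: $\psi(x, \tau) = 2 \sin(x) \cos(\tau/2) + \sin(2 x) \cos(\tau)$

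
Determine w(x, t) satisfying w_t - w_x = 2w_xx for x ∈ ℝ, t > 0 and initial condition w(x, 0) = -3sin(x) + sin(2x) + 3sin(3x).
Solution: Moving frame: η = x + t, σ = t, w = u(η,σ), so w_t = u_σ + u_η and w_xx = u_ηη.
Hence w_t - w_x = u_σ and the PDE becomes the heat equation u_σ = 2u_ηη on η ∈ ℝ.
Initial data: u(η,0) = w(η,0) = -3sin(η) + sin(2η) + 3sin(3η). Each mode sin(nη) decays as exp(-2n²σ) on ℝ, so u(η,σ) = Σ c_n exp(-2n²σ) sin(nη) with c_1=-3, c_2=1, c_3=3: u(η,σ) = -3exp(-2σ)sin(η) + exp(-8σ)sin(2η) + 3exp(-18σ)sin(3η).
Substituting back: w(x,t) = u(x + t, t).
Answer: w(x, t) = -3exp(-2t)sin(t + x) + exp(-8t)sin(2t + 2x) + 3exp(-18t)sin(3t + 3x)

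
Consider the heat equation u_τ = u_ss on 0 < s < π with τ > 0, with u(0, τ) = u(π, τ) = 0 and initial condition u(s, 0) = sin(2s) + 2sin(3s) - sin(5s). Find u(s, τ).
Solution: Separating variables: u = Σ c_n exp(-n²τ) sin(ns). From u(s,0) = sin(2s) + 2sin(3s) - sin(5s): c_2=1, c_3=2, c_5=-1.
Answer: u(s, τ) = exp(-4τ)sin(2s) + 2exp(-9τ)sin(3s) - exp(-25τ)sin(5s)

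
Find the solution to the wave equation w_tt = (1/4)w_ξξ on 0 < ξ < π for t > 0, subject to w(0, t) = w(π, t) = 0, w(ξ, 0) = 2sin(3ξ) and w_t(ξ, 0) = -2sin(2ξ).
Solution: Using separation of variables w = X(ξ)T(t):
Eigenfunctions: sin(nξ), n = 1, 2, 3, ...
General solution: w(ξ, t) = Σ [A_n cos(n t/2) + B_n sin(n t/2)] sin(nξ)
From w(ξ,0) = 2sin(3ξ): A_3=2. From w_t(ξ,0) = -2sin(2ξ), using w_t(ξ,0) = Σ ω_n B_n sin(nξ) with ω_n = n/2: B_2 = (-2)/1 = -2.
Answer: w(ξ, t) = -2sin(t)sin(2ξ) + 2sin(3ξ)cos(3t/2)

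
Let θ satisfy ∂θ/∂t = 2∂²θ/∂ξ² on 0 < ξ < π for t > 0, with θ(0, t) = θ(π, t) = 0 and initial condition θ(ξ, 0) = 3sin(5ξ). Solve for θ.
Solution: Separating variables: θ = Σ c_n exp(-2n²t) sin(nξ). From θ(ξ,0) = 3sin(5ξ): c_5=3.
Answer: θ(ξ, t) = 3exp(-50t)sin(5ξ)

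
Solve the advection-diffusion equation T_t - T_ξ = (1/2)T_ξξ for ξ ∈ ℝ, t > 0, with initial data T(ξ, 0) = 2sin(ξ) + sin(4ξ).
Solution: Moving frame: η = ξ + t, σ = t, T = u(η,σ), so T_t = u_σ + u_η and T_ξξ = u_ηη.
Hence T_t - T_ξ = u_σ and the PDE becomes the heat equation u_σ = (1/2)u_ηη on η ∈ ℝ.
Initial data: u(η,0) = T(η,0) = 2sin(η) + sin(4η). Each mode sin(nη) decays as exp(-n²σ/2) on ℝ, so u(η,σ) = Σ c_n exp(-n²σ/2) sin(nη) with c_1=2, c_4=1: u(η,σ) = exp(-8σ)sin(4η) + 2exp(-σ/2)sin(η).
Substituting back: T(ξ,t) = u(ξ + t, t).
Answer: T(ξ, t) = exp(-8t)sin(4t + 4ξ) + 2exp(-t/2)sin(t + ξ)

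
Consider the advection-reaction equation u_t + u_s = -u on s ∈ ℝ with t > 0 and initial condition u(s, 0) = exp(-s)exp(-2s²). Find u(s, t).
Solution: Substitute u = exp(-s)w, i.e. w = exp(s)u.
By the product rule, u_s = exp(-s)(w_s - w), u_t = exp(-s)w_t.
Substituting into the PDE and dividing by exp(-s): w_t + (w_s - w) = -w.
The lower-order terms cancel, leaving the standard advection equation w_t + w_s = 0.
Initial data for w: w(s,0) = exp(s)u(s,0) = exp(-2s²).
Solve for w:
  By method of characteristics (waves move right with speed 1):
  Along characteristics s - t = const, w is constant, so w(s,t) = f(s - t) with f = w(·, 0).
Hence w(s,t) = exp(-2(s - t)²).
Transform back: u(s,t) = exp(-s)w(s,t).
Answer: u(s, t) = exp(-s)exp(-2(s - t)²)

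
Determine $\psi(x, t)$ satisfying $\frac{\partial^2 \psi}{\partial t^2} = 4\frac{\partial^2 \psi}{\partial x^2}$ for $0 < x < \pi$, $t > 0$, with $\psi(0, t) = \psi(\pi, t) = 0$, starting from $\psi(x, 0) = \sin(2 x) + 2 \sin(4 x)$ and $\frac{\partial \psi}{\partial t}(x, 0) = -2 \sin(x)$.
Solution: Using separation of variables $\psi = X(x)T(t)$:
Eigenfunctions: $\sin(nx)$, $n = 1, 2, 3, \ldots$
General solution: $\psi(x, t) = \sum [A_n \cos(2n t) + B_n \sin(2n t)] \sin(nx)$
From $\psi(x,0) = \sin(2 x) + 2 \sin(4 x)$: $A_2=1, A_4=2$. From $\psi_t(x,0) = -2 \sin(x)$, using $\psi_t(x,0) = \sum \omega_n B_n \sin(nx)$ with $\omega_n = 2n$: $B_1 = (-2)/2 = -1$.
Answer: $\psi(x, t) = - \sin(2 t) \sin(x) + \sin(2 x) \cos(4 t) + 2 \sin(4 x) \cos(8 t)$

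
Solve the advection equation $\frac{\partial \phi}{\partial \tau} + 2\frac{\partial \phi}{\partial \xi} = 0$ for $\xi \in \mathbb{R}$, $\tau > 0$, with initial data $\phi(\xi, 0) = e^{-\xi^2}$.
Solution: By characteristics ($d\xi/d\tau = 2$), $\phi(\xi,\tau) = f(\xi - 2\tau)$ with $f = \phi( \cdot , 0)$.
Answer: $\phi(\xi, \tau) = e^{-(-2 \tau + \xi)^2}$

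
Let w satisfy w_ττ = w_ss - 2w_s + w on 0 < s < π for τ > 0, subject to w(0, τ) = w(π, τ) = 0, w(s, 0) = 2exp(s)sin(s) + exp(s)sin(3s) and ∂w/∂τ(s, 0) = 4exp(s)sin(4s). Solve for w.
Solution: Substitute w = exp(s)u, i.e. u = exp(-s)w.
By the product rule, w_s = exp(s)(u_s + u), w_ss = exp(s)(u_ss + 2u_s + u), w_ττ = exp(s)u_ττ.
Substituting into the PDE and dividing by exp(s): u_ττ = (u_ss + 2u_s + u) - 2(u_s + u) + u.
The lower-order terms cancel, leaving the standard wave equation u_ττ = u_ss.
Initial data for u: u(s,0) = exp(-s)w(s,0) = 2sin(s) + sin(3s); u_τ(s,0) = exp(-s)w_τ(s,0) = 4sin(4s). The boundary conditions carry over: u(0,τ) = u(π,τ) = 0.
Solve for u:
  Using separation of variables u = X(s)T(τ):
  Eigenfunctions: sin(ns), n = 1, 2, 3, ...
  General solution: u(s, τ) = Σ [A_n cos(n τ) + B_n sin(n τ)] sin(ns)
  From u(s,0) = 2sin(s) + sin(3s): A_1=2, A_3=1. From u_τ(s,0) = 4sin(4s), using u_τ(s,0) = Σ ω_n B_n sin(ns) with ω_n = n: B_4 = 4/4 = 1.
Hence u(s,τ) = 2sin(s)cos(τ) + sin(3s)cos(3τ) + sin(4s)sin(4τ).
Transform back: w(s,τ) = exp(s)u(s,τ).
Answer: w(s, τ) = 2exp(s)sin(s)cos(τ) + exp(s)sin(3s)cos(3τ) + exp(s)sin(4s)sin(4τ)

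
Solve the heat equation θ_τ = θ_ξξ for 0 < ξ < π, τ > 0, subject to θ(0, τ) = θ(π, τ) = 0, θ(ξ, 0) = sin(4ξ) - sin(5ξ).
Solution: Separating variables: θ = Σ c_n exp(-n²τ) sin(nξ). From θ(ξ,0) = sin(4ξ) - sin(5ξ): c_4=1, c_5=-1.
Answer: θ(ξ, τ) = exp(-16τ)sin(4ξ) - exp(-25τ)sin(5ξ)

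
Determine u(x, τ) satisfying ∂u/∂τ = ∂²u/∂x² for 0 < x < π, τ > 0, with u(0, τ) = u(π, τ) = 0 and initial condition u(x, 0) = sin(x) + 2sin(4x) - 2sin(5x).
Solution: Using separation of variables u = X(x)T(τ):
Eigenfunctions: sin(nx), n = 1, 2, 3, ...
General solution: u(x, τ) = Σ c_n sin(nx) exp(-n² τ)
Matching u(x,0) = sin(x) + 2sin(4x) - 2sin(5x) term by term: c_1=1, c_4=2, c_5=-2.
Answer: u(x, τ) = exp(-τ)sin(x) + 2exp(-16τ)sin(4x) - 2exp(-25τ)sin(5x)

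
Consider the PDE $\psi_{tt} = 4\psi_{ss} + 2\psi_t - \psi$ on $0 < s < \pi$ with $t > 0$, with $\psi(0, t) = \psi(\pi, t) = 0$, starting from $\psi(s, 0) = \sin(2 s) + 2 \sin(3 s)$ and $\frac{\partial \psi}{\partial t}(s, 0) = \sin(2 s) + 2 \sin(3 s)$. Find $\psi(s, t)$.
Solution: Substitute $\psi = e^{t}u$, i.e. $u = e^{-t}\psi$.
By the product rule, $\psi_t = e^{t}(u_t + u)$, $\psi_{tt} = e^{t}(u_{tt} + 2u_t + u)$, $\psi_{ss} = e^{t}u_{ss}$.
Substituting into the PDE and dividing by $e^{t}$: $u_{tt} + 2u_t + u = 4u_{ss} + 2(u_t + u) - u$.
The lower-order terms cancel, leaving the standard wave equation $u_{tt} = 4u_{ss}$.
Initial data for $u$: $u(s,0) = \psi(s,0) = \sin(2 s) + 2 \sin(3 s)$; $u_t(s,0) = \psi_t(s,0) - \psi(s,0) = 0$. The boundary conditions carry over: $u(0,t) = u(\pi,t) = 0$.
Solve for $u$:
  Using separation of variables $u = X(s)T(t)$:
  Eigenfunctions: $\sin(ns)$, $n = 1, 2, 3, \ldots$
  General solution: $u(s, t) = \sum [A_n \cos(2n t) + B_n \sin(2n t)] \sin(ns)$
  From $u(s,0) = \sin(2 s) + 2 \sin(3 s)$: $A_2=1, A_3=2$. From $u_t(s,0) = 0$: all $B_n = 0$.
Hence $u(s,t) = \sin(2 s) \cos(4 t) + 2 \sin(3 s) \cos(6 t)$.
Transform back: $\psi(s,t) = e^{t}u(s,t)$.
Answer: $\psi(s, t) = e^{t} \sin(2 s) \cos(4 t) + 2 e^{t} \sin(3 s) \cos(6 t)$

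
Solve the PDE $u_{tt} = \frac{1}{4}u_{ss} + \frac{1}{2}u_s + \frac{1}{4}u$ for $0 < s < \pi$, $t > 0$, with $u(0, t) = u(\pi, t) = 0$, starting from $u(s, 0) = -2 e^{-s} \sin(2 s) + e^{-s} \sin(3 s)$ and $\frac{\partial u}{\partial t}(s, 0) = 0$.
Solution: Substitute $u = e^{-s}w$.
Then $u_s = e^{-s}(w_s - w)$, $u_{ss} = e^{-s}(w_{ss} - 2w_s + w)$, $u_{tt} = e^{-s}w_{tt}$; substituting and dividing by $e^{-s}$, the lower-order terms cancel: $w_{tt} = \frac{1}{4}w_{ss}$ (standard wave equation).
Data for $w$: $w(s,0) = e^{s}u(s,0) = -2 \sin(2 s) + \sin(3 s)$; $w_t(s,0) = e^{s}u_t(s,0) = 0$. The boundary conditions carry over: $w(0,t) = w(\pi,t) = 0$.
Separating variables: $w = \sum [A_n \cos(\omega_n t) + B_n \sin(\omega_n t)] \sin(ns)$, $\omega_n = n/2$. From ICs: $A_2=-2, A_3=1$.
So $w(s,t) = -2 \sin(2 s) \cos(t) + \sin(3 s) \cos(3 t/2)$, and $u(s,t) = e^{-s}w(s,t)$.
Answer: $u(s, t) = -2 e^{-s} \sin(2 s) \cos(t) + e^{-s} \sin(3 s) \cos(3 t/2)$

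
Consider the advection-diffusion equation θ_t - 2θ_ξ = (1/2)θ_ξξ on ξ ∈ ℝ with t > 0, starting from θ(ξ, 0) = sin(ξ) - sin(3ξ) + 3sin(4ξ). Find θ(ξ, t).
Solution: Moving frame: η = ξ + 2t, σ = t, θ = u(η,σ), so θ_t = u_σ + 2u_η and θ_ξξ = u_ηη.
Hence θ_t - 2θ_ξ = u_σ and the PDE becomes the heat equation u_σ = (1/2)u_ηη on η ∈ ℝ.
Initial data: u(η,0) = θ(η,0) = sin(η) - sin(3η) + 3sin(4η). Each mode sin(nη) decays as exp(-n²σ/2) on ℝ, so u(η,σ) = Σ c_n exp(-n²σ/2) sin(nη) with c_1=1, c_3=-1, c_4=3: u(η,σ) = 3exp(-8σ)sin(4η) + exp(-σ/2)sin(η) - exp(-9σ/2)sin(3η).
Substituting back: θ(ξ,t) = u(ξ + 2t, t).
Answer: θ(ξ, t) = 3exp(-8t)sin(8t + 4ξ) + exp(-t/2)sin(2t + ξ) - exp(-9t/2)sin(6t + 3ξ)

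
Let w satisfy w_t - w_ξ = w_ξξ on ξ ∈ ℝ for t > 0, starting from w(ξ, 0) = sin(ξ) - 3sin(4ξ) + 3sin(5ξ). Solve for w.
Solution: Change to a moving frame: let η = ξ + t, σ = t and write w(ξ,t) = u(η,σ).
By the chain rule w_t = u_σ + u_η, w_ξ = u_η, w_ξξ = u_ηη.
Then w_t - w_ξ = u_σ: the advection term cancels and the PDE becomes the heat equation u_σ = u_ηη on η ∈ ℝ.
Initial data: u(η,0) = w(η,0) = sin(η) - 3sin(4η) + 3sin(5η).
On η ∈ ℝ each mode satisfies (sin(nη))″ = -n² sin(nη), so exp(-n²σ) sin(nη) solves the heat equation; by superposition u(η,σ) = Σ c_n exp(-n²σ) sin(nη).
Reading off the coefficients: c_1=1, c_4=-3, c_5=3, so u(η,σ) = exp(-σ)sin(η) - 3exp(-16σ)sin(4η) + 3exp(-25σ)sin(5η).
Substituting back η = ξ + t, σ = t: w(ξ,t) = u(ξ + t, t).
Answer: w(ξ, t) = exp(-t)sin(t + ξ) - 3exp(-16t)sin(4t + 4ξ) + 3exp(-25t)sin(5t + 5ξ)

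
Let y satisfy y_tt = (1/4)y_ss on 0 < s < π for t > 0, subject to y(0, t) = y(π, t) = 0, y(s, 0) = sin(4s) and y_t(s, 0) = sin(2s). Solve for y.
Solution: Using separation of variables y = X(s)T(t):
Eigenfunctions: sin(ns), n = 1, 2, 3, ...
General solution: y(s, t) = Σ [A_n cos(n t/2) + B_n sin(n t/2)] sin(ns)
From y(s,0) = sin(4s): A_4=1. From y_t(s,0) = sin(2s), using y_t(s,0) = Σ ω_n B_n sin(ns) with ω_n = n/2: B_2 = 1/1 = 1.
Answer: y(s, t) = sin(2s)sin(t) + sin(4s)cos(2t)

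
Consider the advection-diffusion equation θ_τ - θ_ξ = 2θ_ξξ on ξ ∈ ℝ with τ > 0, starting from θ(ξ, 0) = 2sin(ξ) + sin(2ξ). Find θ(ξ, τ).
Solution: Moving frame: η = ξ + τ, σ = τ, θ = u(η,σ), so θ_τ = u_σ + u_η and θ_ξξ = u_ηη.
Hence θ_τ - θ_ξ = u_σ and the PDE becomes the heat equation u_σ = 2u_ηη on η ∈ ℝ.
Initial data: u(η,0) = θ(η,0) = 2sin(η) + sin(2η). Each mode sin(nη) decays as exp(-2n²σ) on ℝ, so u(η,σ) = Σ c_n exp(-2n²σ) sin(nη) with c_1=2, c_2=1: u(η,σ) = 2exp(-2σ)sin(η) + exp(-8σ)sin(2η).
Substituting back: θ(ξ,τ) = u(ξ + τ, τ).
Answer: θ(ξ, τ) = 2exp(-2τ)sin(ξ + τ) + exp(-8τ)sin(2ξ + 2τ)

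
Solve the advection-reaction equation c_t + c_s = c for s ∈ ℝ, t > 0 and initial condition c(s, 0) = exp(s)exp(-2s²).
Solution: Substitute c = exp(s)u.
Then c_s = exp(s)(u_s + u), c_t = exp(s)u_t; substituting and dividing by exp(s), the lower-order terms cancel: u_t + u_s = 0 (standard advection equation).
Data for u: u(s,0) = exp(-s)c(s,0) = exp(-2s²).
By characteristics (ds/dt = 1), u(s,t) = f(s - t) with f = u(·, 0).
So u(s,t) = exp(-2(s - t)²), and c(s,t) = exp(s)u(s,t).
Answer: c(s, t) = exp(s)exp(-2(s - t)²)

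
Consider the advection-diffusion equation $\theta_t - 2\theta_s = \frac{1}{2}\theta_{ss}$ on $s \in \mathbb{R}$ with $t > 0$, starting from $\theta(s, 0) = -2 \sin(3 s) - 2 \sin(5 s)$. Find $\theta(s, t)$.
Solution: Change to a moving frame: let $\eta = s + 2t$, $\sigma = t$ and write $\theta(s,t) = u(\eta,\sigma)$.
By the chain rule $\theta_t = u_{\sigma} + 2u_{\eta}$, $\theta_s = u_{\eta}$, $\theta_{ss} = u_{\eta\eta}$.
Then $\theta_t - 2\theta_s = u_{\sigma}$: the advection term cancels and the PDE becomes the heat equation $u_{\sigma} = \frac{1}{2}u_{\eta\eta}$ on $\eta \in \mathbb{R}$.
Initial data: $u(\eta,0) = \theta(\eta,0) = -2 \sin(3 \eta) - 2 \sin(5 \eta)$.
On $\eta \in \mathbb{R}$ each mode satisfies $(\sin(n\eta))'' = -n^2 \sin(n\eta)$, so $e^{-n^2\sigma/2} \sin(n\eta)$ solves the heat equation; by superposition $u(\eta,\sigma) = \sum c_n e^{-n^2\sigma/2} \sin(n\eta)$.
Reading off the coefficients: $c_3=-2, c_5=-2$, so $u(\eta,\sigma) = -2 e^{-9 \sigma/2} \sin(3 \eta) - 2 e^{-25 \sigma/2} \sin(5 \eta)$.
Substituting back $\eta = s + 2t$, $\sigma = t$: $\theta(s,t) = u(s + 2t, t)$.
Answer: $\theta(s, t) = -2 e^{-9 t/2} \sin(3 s + 6 t) - 2 e^{-25 t/2} \sin(5 s + 10 t)$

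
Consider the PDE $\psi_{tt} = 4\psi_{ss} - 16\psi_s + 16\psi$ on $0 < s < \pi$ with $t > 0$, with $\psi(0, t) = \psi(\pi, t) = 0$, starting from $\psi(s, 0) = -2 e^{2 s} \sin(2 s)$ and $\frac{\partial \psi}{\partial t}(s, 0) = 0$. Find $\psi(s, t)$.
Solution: Substitute $\psi = e^{2s}u$.
Then $\psi_s = e^{2s}(u_s + 2u)$, $\psi_{ss} = e^{2s}(u_{ss} + 4u_s + 4u)$, $\psi_{tt} = e^{2s}u_{tt}$; substituting and dividing by $e^{2s}$, the lower-order terms cancel: $u_{tt} = 4u_{ss}$ (standard wave equation).
Data for $u$: $u(s,0) = e^{-2s}\psi(s,0) = -2 \sin(2 s)$; $u_t(s,0) = e^{-2s}\psi_t(s,0) = 0$. The boundary conditions carry over: $u(0,t) = u(\pi,t) = 0$.
Separating variables: $u = \sum [A_n \cos(\omega_n t) + B_n \sin(\omega_n t)] \sin(ns)$, $\omega_n = 2n$. From ICs: $A_2=-2$.
So $u(s,t) = -2 \sin(2 s) \cos(4 t)$, and $\psi(s,t) = e^{2s}u(s,t)$.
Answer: $\psi(s, t) = -2 e^{2 s} \sin(2 s) \cos(4 t)$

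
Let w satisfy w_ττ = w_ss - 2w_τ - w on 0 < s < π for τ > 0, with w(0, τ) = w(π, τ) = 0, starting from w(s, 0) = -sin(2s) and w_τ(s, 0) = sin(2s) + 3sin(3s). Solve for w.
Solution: Substitute w = exp(-τ)u, i.e. u = exp(τ)w.
By the product rule, w_τ = exp(-τ)(u_τ - u), w_ττ = exp(-τ)(u_ττ - 2u_τ + u), w_ss = exp(-τ)u_ss.
Substituting into the PDE and dividing by exp(-τ): u_ττ - 2u_τ + u = u_ss - 2(u_τ - u) - u.
The lower-order terms cancel, leaving the standard wave equation u_ττ = u_ss.
Initial data for u: u(s,0) = w(s,0) = -sin(2s); u_τ(s,0) = w_τ(s,0) + w(s,0) = 3sin(3s). The boundary conditions carry over: u(0,τ) = u(π,τ) = 0.
Solve for u:
  Using separation of variables u = X(s)T(τ):
  Eigenfunctions: sin(ns), n = 1, 2, 3, ...
  General solution: u(s, τ) = Σ [A_n cos(n τ) + B_n sin(n τ)] sin(ns)
  From u(s,0) = -sin(2s): A_2=-1. From u_τ(s,0) = 3sin(3s), using u_τ(s,0) = Σ ω_n B_n sin(ns) with ω_n = n: B_3 = 3/3 = 1.
Hence u(s,τ) = -sin(2s)cos(2τ) + sin(3s)sin(3τ).
Transform back: w(s,τ) = exp(-τ)u(s,τ).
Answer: w(s, τ) = -exp(-τ)sin(2s)cos(2τ) + exp(-τ)sin(3s)sin(3τ)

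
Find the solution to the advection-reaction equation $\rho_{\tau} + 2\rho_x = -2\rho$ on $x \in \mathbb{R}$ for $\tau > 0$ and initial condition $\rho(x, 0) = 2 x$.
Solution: Substitute $\rho = e^{-2\tau}u$, i.e. $u = e^{2\tau}\rho$.
By the product rule, $\rho_{\tau} = e^{-2\tau}(u_{\tau} - 2u)$, $\rho_x = e^{-2\tau}u_x$.
Substituting into the PDE and dividing by $e^{-2\tau}$: $u_{\tau} - 2u + 2u_x = -2u$.
The lower-order terms cancel, leaving the standard advection equation $u_{\tau} + 2u_x = 0$.
Initial data for $u$: $u(x,0) = \rho(x,0) = 2 x$.
Solve for $u$:
  By method of characteristics (waves move right with speed 2):
  Along characteristics $x - 2\tau =$ const, $u$ is constant, so $u(x,\tau) = f(x - 2\tau)$ with $f = u( \cdot , 0)$.
Hence $u(x,\tau) = 2 x - 4 \tau$.
Transform back: $\rho(x,\tau) = e^{-2\tau}u(x,\tau)$.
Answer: $\rho(x, \tau) = -4 \tau e^{-2 \tau} + 2 x e^{-2 \tau}$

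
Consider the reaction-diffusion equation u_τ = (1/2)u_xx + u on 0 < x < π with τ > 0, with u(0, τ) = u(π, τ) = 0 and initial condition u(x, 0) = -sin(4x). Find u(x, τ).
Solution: Substitute u = exp(τ)w, i.e. w = exp(-τ)u.
By the product rule, u_τ = exp(τ)(w_τ + w), u_xx = exp(τ)w_xx.
Substituting into the PDE and dividing by exp(τ): w_τ + w = (1/2)w_xx + w.
The lower-order terms cancel, leaving the standard heat equation w_τ = (1/2)w_xx.
Initial data for w: w(x,0) = u(x,0) = -sin(4x). The boundary conditions carry over: w(0,τ) = w(π,τ) = 0.
Solve for w:
  Using separation of variables w = X(x)T(τ):
  Eigenfunctions: sin(nx), n = 1, 2, 3, ...
  General solution: w(x, τ) = Σ c_n sin(nx) exp(-n² τ/2)
  Matching w(x,0) = -sin(4x) term by term: c_4=-1.
Hence w(x,τ) = -exp(-8τ)sin(4x).
Transform back: u(x,τ) = exp(τ)w(x,τ).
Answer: u(x, τ) = -exp(-7τ)sin(4x)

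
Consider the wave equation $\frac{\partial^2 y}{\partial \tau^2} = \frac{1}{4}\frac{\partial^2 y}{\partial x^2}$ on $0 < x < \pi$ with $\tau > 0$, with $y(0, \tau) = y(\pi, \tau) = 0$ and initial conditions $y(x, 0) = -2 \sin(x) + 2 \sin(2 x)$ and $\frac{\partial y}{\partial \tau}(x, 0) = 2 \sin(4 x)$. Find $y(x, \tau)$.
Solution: Using separation of variables $y = X(x)T(\tau)$:
Eigenfunctions: $\sin(nx)$, $n = 1, 2, 3, \ldots$
General solution: $y(x, \tau) = \sum [A_n \cos(n \tau/2) + B_n \sin(n \tau/2)] \sin(nx)$
From $y(x,0) = -2 \sin(x) + 2 \sin(2 x)$: $A_1=-2, A_2=2$. From $y_{\tau}(x,0) = 2 \sin(4 x)$, using $y_{\tau}(x,0) = \sum \omega_n B_n \sin(nx)$ with $\omega_n = n/2$: $B_4 = 2/2 = 1$.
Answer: $y(x, \tau) = \sin(2 \tau) \sin(4 x) - 2 \sin(x) \cos(\tau/2) + 2 \sin(2 x) \cos(\tau)$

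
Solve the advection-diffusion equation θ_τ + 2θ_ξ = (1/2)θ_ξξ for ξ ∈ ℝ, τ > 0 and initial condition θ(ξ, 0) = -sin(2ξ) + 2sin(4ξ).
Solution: Moving frame: η = ξ - 2τ, σ = τ, θ = u(η,σ), so θ_τ = u_σ - 2u_η and θ_ξξ = u_ηη.
Hence θ_τ + 2θ_ξ = u_σ and the PDE becomes the heat equation u_σ = (1/2)u_ηη on η ∈ ℝ.
Initial data: u(η,0) = θ(η,0) = -sin(2η) + 2sin(4η). Each mode sin(nη) decays as exp(-n²σ/2) on ℝ, so u(η,σ) = Σ c_n exp(-n²σ/2) sin(nη) with c_2=-1, c_4=2: u(η,σ) = -exp(-2σ)sin(2η) + 2exp(-8σ)sin(4η).
Substituting back: θ(ξ,τ) = u(ξ - 2τ, τ).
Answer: θ(ξ, τ) = -exp(-2τ)sin(2ξ - 4τ) + 2exp(-8τ)sin(4ξ - 8τ)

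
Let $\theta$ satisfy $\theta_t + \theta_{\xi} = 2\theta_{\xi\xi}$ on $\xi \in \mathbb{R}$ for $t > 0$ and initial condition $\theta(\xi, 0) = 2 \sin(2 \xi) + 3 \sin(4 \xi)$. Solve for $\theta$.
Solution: Change to a moving frame: let $\eta = \xi - t$, $\sigma = t$ and write $\theta(\xi,t) = u(\eta,\sigma)$.
By the chain rule $\theta_t = u_{\sigma} - u_{\eta}$, $\theta_{\xi} = u_{\eta}$, $\theta_{\xi\xi} = u_{\eta\eta}$.
Then $\theta_t + \theta_{\xi} = u_{\sigma}$: the advection term cancels and the PDE becomes the heat equation $u_{\sigma} = 2u_{\eta\eta}$ on $\eta \in \mathbb{R}$.
Initial data: $u(\eta,0) = \theta(\eta,0) = 2 \sin(2 \eta) + 3 \sin(4 \eta)$.
On $\eta \in \mathbb{R}$ each mode satisfies $(\sin(n\eta))'' = -n^2 \sin(n\eta)$, so $e^{-2n^2\sigma} \sin(n\eta)$ solves the heat equation; by superposition $u(\eta,\sigma) = \sum c_n e^{-2n^2\sigma} \sin(n\eta)$.
Reading off the coefficients: $c_2=2, c_4=3$, so $u(\eta,\sigma) = 2 e^{-8 \sigma} \sin(2 \eta) + 3 e^{-32 \sigma} \sin(4 \eta)$.
Substituting back $\eta = \xi - t$, $\sigma = t$: $\theta(\xi,t) = u(\xi - t, t)$.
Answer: $\theta(\xi, t) = 2 e^{-8 t} \sin(2 \xi - 2 t) + 3 e^{-32 t} \sin(4 \xi - 4 t)$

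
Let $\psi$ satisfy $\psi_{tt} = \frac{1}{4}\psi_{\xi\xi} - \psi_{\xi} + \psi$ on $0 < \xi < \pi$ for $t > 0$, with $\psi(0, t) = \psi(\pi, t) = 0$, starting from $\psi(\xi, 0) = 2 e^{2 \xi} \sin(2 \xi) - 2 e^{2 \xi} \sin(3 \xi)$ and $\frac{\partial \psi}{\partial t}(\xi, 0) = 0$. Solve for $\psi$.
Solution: Substitute $\psi = e^{2\xi}u$.
Then $\psi_{\xi} = e^{2\xi}(u_{\xi} + 2u)$, $\psi_{\xi\xi} = e^{2\xi}(u_{\xi\xi} + 4u_{\xi} + 4u)$, $\psi_{tt} = e^{2\xi}u_{tt}$; substituting and dividing by $e^{2\xi}$, the lower-order terms cancel: $u_{tt} = \frac{1}{4}u_{\xi\xi}$ (standard wave equation).
Data for $u$: $u(\xi,0) = e^{-2\xi}\psi(\xi,0) = 2 \sin(2 \xi) - 2 \sin(3 \xi)$; $u_t(\xi,0) = e^{-2\xi}\psi_t(\xi,0) = 0$. The boundary conditions carry over: $u(0,t) = u(\pi,t) = 0$.
Separating variables: $u = \sum [A_n \cos(\omega_n t) + B_n \sin(\omega_n t)] \sin(n\xi)$, $\omega_n = n/2$. From ICs: $A_2=2, A_3=-2$.
So $u(\xi,t) = 2 \sin(2 \xi) \cos(t) - 2 \sin(3 \xi) \cos(3 t/2)$, and $\psi(\xi,t) = e^{2\xi}u(\xi,t)$.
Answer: $\psi(\xi, t) = 2 e^{2 \xi} \sin(2 \xi) \cos(t) - 2 e^{2 \xi} \sin(3 \xi) \cos(3 t/2)$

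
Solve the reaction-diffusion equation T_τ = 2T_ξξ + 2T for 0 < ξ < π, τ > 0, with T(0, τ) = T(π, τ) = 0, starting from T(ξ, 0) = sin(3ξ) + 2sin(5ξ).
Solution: Substitute T = exp(2τ)u, i.e. u = exp(-2τ)T.
By the product rule, T_τ = exp(2τ)(u_τ + 2u), T_ξξ = exp(2τ)u_ξξ.
Substituting into the PDE and dividing by exp(2τ): u_τ + 2u = 2u_ξξ + 2u.
The lower-order terms cancel, leaving the standard heat equation u_τ = 2u_ξξ.
Initial data for u: u(ξ,0) = T(ξ,0) = sin(3ξ) + 2sin(5ξ). The boundary conditions carry over: u(0,τ) = u(π,τ) = 0.
Solve for u:
  Using separation of variables u = X(ξ)G(τ):
  Eigenfunctions: sin(nξ), n = 1, 2, 3, ...
  General solution: u(ξ, τ) = Σ c_n sin(nξ) exp(-2n² τ)
  Matching u(ξ,0) = sin(3ξ) + 2sin(5ξ) term by term: c_3=1, c_5=2.
Hence u(ξ,τ) = exp(-18τ)sin(3ξ) + 2exp(-50τ)sin(5ξ).
Transform back: T(ξ,τ) = exp(2τ)u(ξ,τ).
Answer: T(ξ, τ) = exp(-16τ)sin(3ξ) + 2exp(-48τ)sin(5ξ)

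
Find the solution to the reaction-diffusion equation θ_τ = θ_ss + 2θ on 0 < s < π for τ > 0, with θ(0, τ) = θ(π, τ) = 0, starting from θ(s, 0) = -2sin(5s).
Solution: Substitute θ = exp(2τ)u, i.e. u = exp(-2τ)θ.
By the product rule, θ_τ = exp(2τ)(u_τ + 2u), θ_ss = exp(2τ)u_ss.
Substituting into the PDE and dividing by exp(2τ): u_τ + 2u = u_ss + 2u.
The lower-order terms cancel, leaving the standard heat equation u_τ = u_ss.
Initial data for u: u(s,0) = θ(s,0) = -2sin(5s). The boundary conditions carry over: u(0,τ) = u(π,τ) = 0.
Solve for u:
  Using separation of variables u = X(s)G(τ):
  Eigenfunctions: sin(ns), n = 1, 2, 3, ...
  General solution: u(s, τ) = Σ c_n sin(ns) exp(-n² τ)
  Matching u(s,0) = -2sin(5s) term by term: c_5=-2.
Hence u(s,τ) = -2exp(-25τ)sin(5s).
Transform back: θ(s,τ) = exp(2τ)u(s,τ).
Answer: θ(s, τ) = -2exp(-23τ)sin(5s)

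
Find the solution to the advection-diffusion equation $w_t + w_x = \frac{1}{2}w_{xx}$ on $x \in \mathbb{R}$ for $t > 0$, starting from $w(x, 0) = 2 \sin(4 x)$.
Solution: Moving frame: $\eta = x - t$, $\sigma = t$, $w = u(\eta,\sigma)$, so $w_t = u_{\sigma} - u_{\eta}$ and $w_{xx} = u_{\eta\eta}$.
Hence $w_t + w_x = u_{\sigma}$ and the PDE becomes the heat equation $u_{\sigma} = \frac{1}{2}u_{\eta\eta}$ on $\eta \in \mathbb{R}$.
Initial data: $u(\eta,0) = w(\eta,0) = 2 \sin(4 \eta)$. Each mode $\sin(n\eta)$ decays as $e^{-n^2\sigma/2}$ on $\mathbb{R}$, so $u(\eta,\sigma) = \sum c_n e^{-n^2\sigma/2} \sin(n\eta)$ with $c_4=2$: $u(\eta,\sigma) = 2 e^{-8 \sigma} \sin(4 \eta)$.
Substituting back: $w(x,t) = u(x - t, t)$.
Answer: $w(x, t) = -2 e^{-8 t} \sin(4 t - 4 x)$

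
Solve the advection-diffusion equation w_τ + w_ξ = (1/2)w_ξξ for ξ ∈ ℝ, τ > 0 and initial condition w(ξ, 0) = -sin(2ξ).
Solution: Moving frame: η = ξ - τ, σ = τ, w = u(η,σ), so w_τ = u_σ - u_η and w_ξξ = u_ηη.
Hence w_τ + w_ξ = u_σ and the PDE becomes the heat equation u_σ = (1/2)u_ηη on η ∈ ℝ.
Initial data: u(η,0) = w(η,0) = -sin(2η). Each mode sin(nη) decays as exp(-n²σ/2) on ℝ, so u(η,σ) = Σ c_n exp(-n²σ/2) sin(nη) with c_2=-1: u(η,σ) = -exp(-2σ)sin(2η).
Substituting back: w(ξ,τ) = u(ξ - τ, τ).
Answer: w(ξ, τ) = -exp(-2τ)sin(2ξ - 2τ)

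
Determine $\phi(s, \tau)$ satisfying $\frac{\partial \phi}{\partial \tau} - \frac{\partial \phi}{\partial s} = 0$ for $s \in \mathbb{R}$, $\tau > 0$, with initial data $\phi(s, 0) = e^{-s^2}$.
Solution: By characteristics ($ds/d\tau = -1$), $\phi(s,\tau) = f(s + \tau)$ with $f = \phi( \cdot , 0)$.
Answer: $\phi(s, \tau) = e^{-(\tau + s)^2}$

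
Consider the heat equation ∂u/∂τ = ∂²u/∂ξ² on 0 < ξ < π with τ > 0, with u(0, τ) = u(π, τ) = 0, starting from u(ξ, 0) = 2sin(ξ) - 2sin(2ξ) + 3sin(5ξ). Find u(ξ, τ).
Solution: Separating variables: u = Σ c_n exp(-n²τ) sin(nξ). From u(ξ,0) = 2sin(ξ) - 2sin(2ξ) + 3sin(5ξ): c_1=2, c_2=-2, c_5=3.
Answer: u(ξ, τ) = 2exp(-τ)sin(ξ) - 2exp(-4τ)sin(2ξ) + 3exp(-25τ)sin(5ξ)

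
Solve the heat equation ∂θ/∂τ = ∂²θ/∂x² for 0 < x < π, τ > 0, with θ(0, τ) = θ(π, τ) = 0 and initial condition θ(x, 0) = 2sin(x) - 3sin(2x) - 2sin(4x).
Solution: Separating variables: θ = Σ c_n exp(-n²τ) sin(nx). From θ(x,0) = 2sin(x) - 3sin(2x) - 2sin(4x): c_1=2, c_2=-3, c_4=-2.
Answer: θ(x, τ) = 2exp(-τ)sin(x) - 3exp(-4τ)sin(2x) - 2exp(-16τ)sin(4x)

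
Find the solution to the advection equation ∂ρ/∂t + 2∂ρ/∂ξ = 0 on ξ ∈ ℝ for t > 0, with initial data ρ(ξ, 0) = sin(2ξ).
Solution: By method of characteristics (waves move right with speed 2):
Along characteristics ξ - 2t = const, ρ is constant, so ρ(ξ,t) = f(ξ - 2t) with f = ρ(·, 0).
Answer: ρ(ξ, t) = -sin(4t - 2ξ)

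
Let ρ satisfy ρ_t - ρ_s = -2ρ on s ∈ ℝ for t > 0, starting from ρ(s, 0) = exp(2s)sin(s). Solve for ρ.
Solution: Substitute ρ = exp(2s)u.
Then ρ_s = exp(2s)(u_s + 2u), ρ_t = exp(2s)u_t; substituting and dividing by exp(2s), the lower-order terms cancel: u_t - u_s = 0 (standard advection equation).
Data for u: u(s,0) = exp(-2s)ρ(s,0) = sin(s).
By characteristics (ds/dt = -1), u(s,t) = f(s + t) with f = u(·, 0).
So u(s,t) = sin(s + t), and ρ(s,t) = exp(2s)u(s,t).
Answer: ρ(s, t) = exp(2s)sin(s + t)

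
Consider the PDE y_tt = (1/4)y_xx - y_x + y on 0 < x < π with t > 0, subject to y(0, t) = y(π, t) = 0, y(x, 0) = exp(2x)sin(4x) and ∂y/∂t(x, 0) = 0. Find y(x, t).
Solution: Substitute y = exp(2x)u, i.e. u = exp(-2x)y.
By the product rule, y_x = exp(2x)(u_x + 2u), y_xx = exp(2x)(u_xx + 4u_x + 4u), y_tt = exp(2x)u_tt.
Substituting into the PDE and dividing by exp(2x): u_tt = (1/4)(u_xx + 4u_x + 4u) - (u_x + 2u) + u.
The lower-order terms cancel, leaving the standard wave equation u_tt = (1/4)u_xx.
Initial data for u: u(x,0) = exp(-2x)y(x,0) = sin(4x); u_t(x,0) = exp(-2x)y_t(x,0) = 0. The boundary conditions carry over: u(0,t) = u(π,t) = 0.
Solve for u:
  Using separation of variables u = X(x)T(t):
  Eigenfunctions: sin(nx), n = 1, 2, 3, ...
  General solution: u(x, t) = Σ [A_n cos(n t/2) + B_n sin(n t/2)] sin(nx)
  From u(x,0) = sin(4x): A_4=1. From u_t(x,0) = 0: all B_n = 0.
Hence u(x,t) = sin(4x)cos(2t).
Transform back: y(x,t) = exp(2x)u(x,t).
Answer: y(x, t) = exp(2x)sin(4x)cos(2t)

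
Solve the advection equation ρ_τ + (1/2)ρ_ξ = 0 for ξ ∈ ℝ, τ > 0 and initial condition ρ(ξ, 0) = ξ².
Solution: By method of characteristics (waves move right with speed 1/2):
Along characteristics ξ - (1/2)τ = const, ρ is constant, so ρ(ξ,τ) = f(ξ - (1/2)τ) with f = ρ(·, 0).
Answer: ρ(ξ, τ) = ξ² - ξτ + (1/4)τ²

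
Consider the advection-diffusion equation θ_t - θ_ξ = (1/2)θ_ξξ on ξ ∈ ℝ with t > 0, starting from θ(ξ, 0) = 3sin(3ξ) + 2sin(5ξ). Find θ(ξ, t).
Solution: Change to a moving frame: let η = ξ + t, σ = t and write θ(ξ,t) = u(η,σ).
By the chain rule θ_t = u_σ + u_η, θ_ξ = u_η, θ_ξξ = u_ηη.
Then θ_t - θ_ξ = u_σ: the advection term cancels and the PDE becomes the heat equation u_σ = (1/2)u_ηη on η ∈ ℝ.
Initial data: u(η,0) = θ(η,0) = 3sin(3η) + 2sin(5η).
On η ∈ ℝ each mode satisfies (sin(nη))″ = -n² sin(nη), so exp(-n²σ/2) sin(nη) solves the heat equation; by superposition u(η,σ) = Σ c_n exp(-n²σ/2) sin(nη).
Reading off the coefficients: c_3=3, c_5=2, so u(η,σ) = 3exp(-9σ/2)sin(3η) + 2exp(-25σ/2)sin(5η).
Substituting back η = ξ + t, σ = t: θ(ξ,t) = u(ξ + t, t).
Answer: θ(ξ, t) = 3exp(-9t/2)sin(3t + 3ξ) + 2exp(-25t/2)sin(5t + 5ξ)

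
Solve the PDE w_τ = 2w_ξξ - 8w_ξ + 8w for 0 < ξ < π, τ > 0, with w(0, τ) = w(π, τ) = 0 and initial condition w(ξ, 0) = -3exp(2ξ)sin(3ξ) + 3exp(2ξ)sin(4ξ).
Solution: Substitute w = exp(2ξ)u, i.e. u = exp(-2ξ)w.
By the product rule, w_ξ = exp(2ξ)(u_ξ + 2u), w_ξξ = exp(2ξ)(u_ξξ + 4u_ξ + 4u), w_τ = exp(2ξ)u_τ.
Substituting into the PDE and dividing by exp(2ξ): u_τ = 2(u_ξξ + 4u_ξ + 4u) - 8(u_ξ + 2u) + 8u.
The lower-order terms cancel, leaving the standard heat equation u_τ = 2u_ξξ.
Initial data for u: u(ξ,0) = exp(-2ξ)w(ξ,0) = -3sin(3ξ) + 3sin(4ξ). The boundary conditions carry over: u(0,τ) = u(π,τ) = 0.
Solve for u:
  Using separation of variables u = X(ξ)T(τ):
  Eigenfunctions: sin(nξ), n = 1, 2, 3, ...
  General solution: u(ξ, τ) = Σ c_n sin(nξ) exp(-2n² τ)
  Matching u(ξ,0) = -3sin(3ξ) + 3sin(4ξ) term by term: c_3=-3, c_4=3.
Hence u(ξ,τ) = -3exp(-18τ)sin(3ξ) + 3exp(-32τ)sin(4ξ).
Transform back: w(ξ,τ) = exp(2ξ)u(ξ,τ).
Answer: w(ξ, τ) = -3exp(2ξ)exp(-18τ)sin(3ξ) + 3exp(2ξ)exp(-32τ)sin(4ξ)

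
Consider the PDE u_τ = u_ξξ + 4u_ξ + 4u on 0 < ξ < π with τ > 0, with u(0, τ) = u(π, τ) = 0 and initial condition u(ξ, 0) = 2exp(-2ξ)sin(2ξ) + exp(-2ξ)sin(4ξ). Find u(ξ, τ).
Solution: Substitute u = exp(-2ξ)w.
Then u_ξ = exp(-2ξ)(w_ξ - 2w), u_ξξ = exp(-2ξ)(w_ξξ - 4w_ξ + 4w), u_τ = exp(-2ξ)w_τ; substituting and dividing by exp(-2ξ), the lower-order terms cancel: w_τ = w_ξξ (standard heat equation).
Data for w: w(ξ,0) = exp(2ξ)u(ξ,0) = 2sin(2ξ) + sin(4ξ). The boundary conditions carry over: w(0,τ) = w(π,τ) = 0.
Separating variables: w = Σ c_n exp(-n²τ) sin(nξ). From w(ξ,0) = 2sin(2ξ) + sin(4ξ): c_2=2, c_4=1.
So w(ξ,τ) = 2exp(-4τ)sin(2ξ) + exp(-16τ)sin(4ξ), and u(ξ,τ) = exp(-2ξ)w(ξ,τ).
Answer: u(ξ, τ) = 2exp(-2ξ)exp(-4τ)sin(2ξ) + exp(-2ξ)exp(-16τ)sin(4ξ)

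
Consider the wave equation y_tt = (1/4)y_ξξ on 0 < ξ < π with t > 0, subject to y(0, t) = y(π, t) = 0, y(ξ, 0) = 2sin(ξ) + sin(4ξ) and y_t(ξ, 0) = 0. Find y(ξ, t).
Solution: Using separation of variables y = X(ξ)T(t):
Eigenfunctions: sin(nξ), n = 1, 2, 3, ...
General solution: y(ξ, t) = Σ [A_n cos(n t/2) + B_n sin(n t/2)] sin(nξ)
From y(ξ,0) = 2sin(ξ) + sin(4ξ): A_1=2, A_4=1. From y_t(ξ,0) = 0: all B_n = 0.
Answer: y(ξ, t) = 2sin(ξ)cos(t/2) + sin(4ξ)cos(2t)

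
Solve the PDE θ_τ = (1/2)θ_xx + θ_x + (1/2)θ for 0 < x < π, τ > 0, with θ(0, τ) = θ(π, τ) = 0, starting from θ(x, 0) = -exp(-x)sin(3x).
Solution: Substitute θ = exp(-x)u.
Then θ_x = exp(-x)(u_x - u), θ_xx = exp(-x)(u_xx - 2u_x + u), θ_τ = exp(-x)u_τ; substituting and dividing by exp(-x), the lower-order terms cancel: u_τ = (1/2)u_xx (standard heat equation).
Data for u: u(x,0) = exp(x)θ(x,0) = -sin(3x). The boundary conditions carry over: u(0,τ) = u(π,τ) = 0.
Separating variables: u = Σ c_n exp(-n²τ/2) sin(nx). From u(x,0) = -sin(3x): c_3=-1.
So u(x,τ) = -exp(-9τ/2)sin(3x), and θ(x,τ) = exp(-x)u(x,τ).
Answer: θ(x, τ) = -exp(-x)exp(-9τ/2)sin(3x)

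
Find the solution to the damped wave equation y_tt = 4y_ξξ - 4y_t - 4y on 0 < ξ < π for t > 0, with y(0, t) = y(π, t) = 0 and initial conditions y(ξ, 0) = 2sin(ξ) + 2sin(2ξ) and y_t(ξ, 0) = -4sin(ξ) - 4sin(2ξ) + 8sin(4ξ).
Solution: Substitute y = exp(-2t)u.
Then y_t = exp(-2t)(u_t - 2u), y_tt = exp(-2t)(u_tt - 4u_t + 4u), y_ξξ = exp(-2t)u_ξξ; substituting and dividing by exp(-2t), the lower-order terms cancel: u_tt = 4u_ξξ (standard wave equation).
Data for u: u(ξ,0) = y(ξ,0) = 2sin(ξ) + 2sin(2ξ); u_t(ξ,0) = y_t(ξ,0) + 2y(ξ,0) = 8sin(4ξ). The boundary conditions carry over: u(0,t) = u(π,t) = 0.
Separating variables: u = Σ [A_n cos(ω_n t) + B_n sin(ω_n t)] sin(nξ), ω_n = 2n. From ICs (B_n = velocity coefficient / ω_n): A_1=2, A_2=2, B_4=1.
So u(ξ,t) = sin(8t)sin(4ξ) + 2sin(ξ)cos(2t) + 2sin(2ξ)cos(4t), and y(ξ,t) = exp(-2t)u(ξ,t).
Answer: y(ξ, t) = exp(-2t)sin(8t)sin(4ξ) + 2exp(-2t)sin(ξ)cos(2t) + 2exp(-2t)sin(2ξ)cos(4t)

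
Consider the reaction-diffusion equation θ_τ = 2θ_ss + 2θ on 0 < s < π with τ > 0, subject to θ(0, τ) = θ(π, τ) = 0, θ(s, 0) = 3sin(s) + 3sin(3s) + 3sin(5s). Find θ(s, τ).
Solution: Substitute θ = exp(2τ)u, i.e. u = exp(-2τ)θ.
By the product rule, θ_τ = exp(2τ)(u_τ + 2u), θ_ss = exp(2τ)u_ss.
Substituting into the PDE and dividing by exp(2τ): u_τ + 2u = 2u_ss + 2u.
The lower-order terms cancel, leaving the standard heat equation u_τ = 2u_ss.
Initial data for u: u(s,0) = θ(s,0) = 3sin(s) + 3sin(3s) + 3sin(5s). The boundary conditions carry over: u(0,τ) = u(π,τ) = 0.
Solve for u:
  Using separation of variables u = X(s)G(τ):
  Eigenfunctions: sin(ns), n = 1, 2, 3, ...
  General solution: u(s, τ) = Σ c_n sin(ns) exp(-2n² τ)
  Matching u(s,0) = 3sin(s) + 3sin(3s) + 3sin(5s) term by term: c_1=3, c_3=3, c_5=3.
Hence u(s,τ) = 3exp(-2τ)sin(s) + 3exp(-18τ)sin(3s) + 3exp(-50τ)sin(5s).
Transform back: θ(s,τ) = exp(2τ)u(s,τ).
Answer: θ(s, τ) = 3sin(s) + 3exp(-16τ)sin(3s) + 3exp(-48τ)sin(5s)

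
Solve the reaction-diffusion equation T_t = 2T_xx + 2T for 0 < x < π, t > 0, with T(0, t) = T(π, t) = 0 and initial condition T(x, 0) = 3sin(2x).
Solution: Substitute T = exp(2t)u, i.e. u = exp(-2t)T.
By the product rule, T_t = exp(2t)(u_t + 2u), T_xx = exp(2t)u_xx.
Substituting into the PDE and dividing by exp(2t): u_t + 2u = 2u_xx + 2u.
The lower-order terms cancel, leaving the standard heat equation u_t = 2u_xx.
Initial data for u: u(x,0) = T(x,0) = 3sin(2x). The boundary conditions carry over: u(0,t) = u(π,t) = 0.
Solve for u:
  Using separation of variables u = X(x)G(t):
  Eigenfunctions: sin(nx), n = 1, 2, 3, ...
  General solution: u(x, t) = Σ c_n sin(nx) exp(-2n² t)
  Matching u(x,0) = 3sin(2x) term by term: c_2=3.
Hence u(x,t) = 3exp(-8t)sin(2x).
Transform back: T(x,t) = exp(2t)u(x,t).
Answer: T(x, t) = 3exp(-6t)sin(2x)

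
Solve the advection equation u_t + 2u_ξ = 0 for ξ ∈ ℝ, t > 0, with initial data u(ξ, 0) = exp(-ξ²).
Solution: By characteristics (dξ/dt = 2), u(ξ,t) = f(ξ - 2t) with f = u(·, 0).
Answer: u(ξ, t) = exp(-(-2t + ξ)²)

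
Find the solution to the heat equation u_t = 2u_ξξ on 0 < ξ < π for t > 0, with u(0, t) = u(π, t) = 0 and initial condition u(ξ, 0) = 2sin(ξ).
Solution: Separating variables: u = Σ c_n exp(-2n²t) sin(nξ). From u(ξ,0) = 2sin(ξ): c_1=2.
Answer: u(ξ, t) = 2exp(-2t)sin(ξ)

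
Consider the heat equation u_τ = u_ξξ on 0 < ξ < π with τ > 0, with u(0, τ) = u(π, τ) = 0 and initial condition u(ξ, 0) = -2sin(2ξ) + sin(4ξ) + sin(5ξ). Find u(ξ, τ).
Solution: Separating variables: u = Σ c_n exp(-n²τ) sin(nξ). From u(ξ,0) = -2sin(2ξ) + sin(4ξ) + sin(5ξ): c_2=-2, c_4=1, c_5=1.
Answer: u(ξ, τ) = -2exp(-4τ)sin(2ξ) + exp(-16τ)sin(4ξ) + exp(-25τ)sin(5ξ)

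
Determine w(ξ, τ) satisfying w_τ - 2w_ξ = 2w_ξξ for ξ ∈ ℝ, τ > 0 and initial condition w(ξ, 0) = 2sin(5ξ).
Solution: Moving frame: η = ξ + 2τ, σ = τ, w = u(η,σ), so w_τ = u_σ + 2u_η and w_ξξ = u_ηη.
Hence w_τ - 2w_ξ = u_σ and the PDE becomes the heat equation u_σ = 2u_ηη on η ∈ ℝ.
Initial data: u(η,0) = w(η,0) = 2sin(5η). Each mode sin(nη) decays as exp(-2n²σ) on ℝ, so u(η,σ) = Σ c_n exp(-2n²σ) sin(nη) with c_5=2: u(η,σ) = 2exp(-50σ)sin(5η).
Substituting back: w(ξ,τ) = u(ξ + 2τ, τ).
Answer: w(ξ, τ) = 2exp(-50τ)sin(5ξ + 10τ)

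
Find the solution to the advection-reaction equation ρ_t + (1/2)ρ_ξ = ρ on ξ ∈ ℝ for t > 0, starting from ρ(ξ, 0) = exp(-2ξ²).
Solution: Substitute ρ = exp(t)u.
Then ρ_t = exp(t)(u_t + u), ρ_ξ = exp(t)u_ξ; substituting and dividing by exp(t), the lower-order terms cancel: u_t + (1/2)u_ξ = 0 (standard advection equation).
Data for u: u(ξ,0) = ρ(ξ,0) = exp(-2ξ²).
By characteristics (dξ/dt = 1/2), u(ξ,t) = f(ξ - (1/2)t) with f = u(·, 0).
So u(ξ,t) = exp(-2(-t/2 + ξ)²), and ρ(ξ,t) = exp(t)u(ξ,t).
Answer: ρ(ξ, t) = exp(t)exp(-2(-t/2 + ξ)²)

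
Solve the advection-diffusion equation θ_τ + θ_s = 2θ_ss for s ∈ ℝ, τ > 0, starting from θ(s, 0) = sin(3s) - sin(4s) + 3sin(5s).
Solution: Change to a moving frame: let η = s - τ, σ = τ and write θ(s,τ) = u(η,σ).
By the chain rule θ_τ = u_σ - u_η, θ_s = u_η, θ_ss = u_ηη.
Then θ_τ + θ_s = u_σ: the advection term cancels and the PDE becomes the heat equation u_σ = 2u_ηη on η ∈ ℝ.
Initial data: u(η,0) = θ(η,0) = sin(3η) - sin(4η) + 3sin(5η).
On η ∈ ℝ each mode satisfies (sin(nη))″ = -n² sin(nη), so exp(-2n²σ) sin(nη) solves the heat equation; by superposition u(η,σ) = Σ c_n exp(-2n²σ) sin(nη).
Reading off the coefficients: c_3=1, c_4=-1, c_5=3, so u(η,σ) = exp(-18σ)sin(3η) - exp(-32σ)sin(4η) + 3exp(-50σ)sin(5η).
Substituting back η = s - τ, σ = τ: θ(s,τ) = u(s - τ, τ).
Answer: θ(s, τ) = exp(-18τ)sin(3s - 3τ) - exp(-32τ)sin(4s - 4τ) + 3exp(-50τ)sin(5s - 5τ)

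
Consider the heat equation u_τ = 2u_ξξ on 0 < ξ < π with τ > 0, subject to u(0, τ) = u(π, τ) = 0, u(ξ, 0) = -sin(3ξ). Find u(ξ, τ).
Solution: Using separation of variables u = X(ξ)T(τ):
Eigenfunctions: sin(nξ), n = 1, 2, 3, ...
General solution: u(ξ, τ) = Σ c_n sin(nξ) exp(-2n² τ)
Matching u(ξ,0) = -sin(3ξ) term by term: c_3=-1.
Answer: u(ξ, τ) = -exp(-18τ)sin(3ξ)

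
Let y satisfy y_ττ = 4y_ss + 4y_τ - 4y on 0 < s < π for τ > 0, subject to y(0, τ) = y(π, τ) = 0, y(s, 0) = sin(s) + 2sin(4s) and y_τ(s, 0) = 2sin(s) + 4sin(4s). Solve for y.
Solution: Substitute y = exp(2τ)u, i.e. u = exp(-2τ)y.
By the product rule, y_τ = exp(2τ)(u_τ + 2u), y_ττ = exp(2τ)(u_ττ + 4u_τ + 4u), y_ss = exp(2τ)u_ss.
Substituting into the PDE and dividing by exp(2τ): u_ττ + 4u_τ + 4u = 4u_ss + 4(u_τ + 2u) - 4u.
The lower-order terms cancel, leaving the standard wave equation u_ττ = 4u_ss.
Initial data for u: u(s,0) = y(s,0) = sin(s) + 2sin(4s); u_τ(s,0) = y_τ(s,0) - 2y(s,0) = 0. The boundary conditions carry over: u(0,τ) = u(π,τ) = 0.
Solve for u:
  Using separation of variables u = X(s)T(τ):
  Eigenfunctions: sin(ns), n = 1, 2, 3, ...
  General solution: u(s, τ) = Σ [A_n cos(2n τ) + B_n sin(2n τ)] sin(ns)
  From u(s,0) = sin(s) + 2sin(4s): A_1=1, A_4=2. From u_τ(s,0) = 0: all B_n = 0.
Hence u(s,τ) = sin(s)cos(2τ) + 2sin(4s)cos(8τ).
Transform back: y(s,τ) = exp(2τ)u(s,τ).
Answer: y(s, τ) = exp(2τ)sin(s)cos(2τ) + 2exp(2τ)sin(4s)cos(8τ)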